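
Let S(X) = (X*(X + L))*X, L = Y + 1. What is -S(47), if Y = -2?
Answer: -101614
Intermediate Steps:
L = -1 (L = -2 + 1 = -1)
S(X) = X²*(-1 + X) (S(X) = (X*(X - 1))*X = (X*(-1 + X))*X = X²*(-1 + X))
-S(47) = -47²*(-1 + 47) = -2209*46 = -1*101614 = -101614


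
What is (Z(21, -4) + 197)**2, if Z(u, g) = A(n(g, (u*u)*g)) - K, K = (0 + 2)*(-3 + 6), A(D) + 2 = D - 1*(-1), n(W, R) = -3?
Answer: 34969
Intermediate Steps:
A(D) = -1 + D (A(D) = -2 + (D - 1*(-1)) = -2 + (D + 1) = -2 + (1 + D) = -1 + D)
K = 6 (K = 2*3 = 6)
Z(u, g) = -10 (Z(u, g) = (-1 - 3) - 1*6 = -4 - 6 = -10)
(Z(21, -4) + 197)**2 = (-10 + 197)**2 = 187**2 = 34969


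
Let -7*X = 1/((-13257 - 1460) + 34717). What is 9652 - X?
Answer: 1351280001/140000 ≈ 9652.0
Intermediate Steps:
X = -1/140000 (X = -1/(7*((-13257 - 1460) + 34717)) = -1/(7*(-14717 + 34717)) = -⅐/20000 = -⅐*1/20000 = -1/140000 ≈ -7.1429e-6)
9652 - X = 9652 - 1*(-1/140000) = 9652 + 1/140000 = 1351280001/140000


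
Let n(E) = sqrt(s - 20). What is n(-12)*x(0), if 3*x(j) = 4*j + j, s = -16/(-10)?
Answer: 0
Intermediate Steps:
s = 8/5 (s = -16*(-1/10) = 8/5 ≈ 1.6000)
x(j) = 5*j/3 (x(j) = (4*j + j)/3 = (5*j)/3 = 5*j/3)
n(E) = 2*I*sqrt(115)/5 (n(E) = sqrt(8/5 - 20) = sqrt(-92/5) = 2*I*sqrt(115)/5)
n(-12)*x(0) = (2*I*sqrt(115)/5)*((5/3)*0) = (2*I*sqrt(115)/5)*0 = 0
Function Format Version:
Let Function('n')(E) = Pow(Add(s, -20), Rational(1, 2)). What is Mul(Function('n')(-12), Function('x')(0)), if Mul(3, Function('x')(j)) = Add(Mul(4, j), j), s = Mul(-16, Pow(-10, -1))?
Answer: 0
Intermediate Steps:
s = Rational(8, 5) (s = Mul(-16, Rational(-1, 10)) = Rational(8, 5) ≈ 1.6000)
Function('x')(j) = Mul(Rational(5, 3), j) (Function('x')(j) = Mul(Rational(1, 3), Add(Mul(4, j), j)) = Mul(Rational(1, 3), Mul(5, j)) = Mul(Rational(5, 3), j))
Function('n')(E) = Mul(Rational(2, 5), I, Pow(115, Rational(1, 2))) (Function('n')(E) = Pow(Add(Rational(8, 5), -20), Rational(1, 2)) = Pow(Rational(-92, 5), Rational(1, 2)) = Mul(Rational(2, 5), I, Pow(115, Rational(1, 2))))
Mul(Function('n')(-12), Function('x')(0)) = Mul(Mul(Rational(2, 5), I, Pow(115, Rational(1, 2))), Mul(Rational(5, 3), 0)) = Mul(Mul(Rational(2, 5), I, Pow(115, Rational(1, 2))), 0) = 0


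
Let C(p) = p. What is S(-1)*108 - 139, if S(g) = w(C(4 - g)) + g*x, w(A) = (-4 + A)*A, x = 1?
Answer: 293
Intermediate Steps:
w(A) = A*(-4 + A)
S(g) = g - g*(4 - g) (S(g) = (4 - g)*(-4 + (4 - g)) + g*1 = (4 - g)*(-g) + g = -g*(4 - g) + g = g - g*(4 - g))
S(-1)*108 - 139 = -(-3 - 1)*108 - 139 = -1*(-4)*108 - 139 = 4*108 - 139 = 432 - 139 = 293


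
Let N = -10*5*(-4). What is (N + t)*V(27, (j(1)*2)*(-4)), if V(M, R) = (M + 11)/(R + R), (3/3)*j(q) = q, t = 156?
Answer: -1691/2 ≈ -845.50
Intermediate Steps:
j(q) = q
V(M, R) = (11 + M)/(2*R) (V(M, R) = (11 + M)/((2*R)) = (11 + M)*(1/(2*R)) = (11 + M)/(2*R))
N = 200 (N = -50*(-4) = 200)
(N + t)*V(27, (j(1)*2)*(-4)) = (200 + 156)*((11 + 27)/(2*(((1*2)*(-4))))) = 356*((1/2)*38/(2*(-4))) = 356*((1/2)*38/(-8)) = 356*((1/2)*(-1/8)*38) = 356*(-19/8) = -1691/2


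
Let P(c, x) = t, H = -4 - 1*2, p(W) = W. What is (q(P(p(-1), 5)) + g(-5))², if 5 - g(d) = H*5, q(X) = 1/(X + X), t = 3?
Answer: 44521/36 ≈ 1236.7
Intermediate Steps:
H = -6 (H = -4 - 2 = -6)
P(c, x) = 3
q(X) = 1/(2*X)
g(d) = 35 (g(d) = 5 - (-6)*5 = 5 - 1*(-30) = 5 + 30 = 35)
(q(P(p(-1), 5)) + g(-5))² = ((½)/3 + 35)² = ((½)*(⅓) + 35)² = (⅙ + 35)² = (211/6)² = 44521/36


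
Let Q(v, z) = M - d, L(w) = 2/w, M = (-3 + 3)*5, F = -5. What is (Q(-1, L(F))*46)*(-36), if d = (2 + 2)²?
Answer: 26496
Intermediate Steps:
d = 16 (d = 4² = 16)
M = 0 (M = 0*5 = 0)
Q(v, z) = -16 (Q(v, z) = 0 - 1*16 = 0 - 16 = -16)
(Q(-1, L(F))*46)*(-36) = -16*46*(-36) = -736*(-36) = 26496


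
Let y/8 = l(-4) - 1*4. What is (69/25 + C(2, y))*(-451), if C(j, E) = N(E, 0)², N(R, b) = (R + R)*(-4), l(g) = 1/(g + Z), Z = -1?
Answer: -162937731/5 ≈ -3.2588e+7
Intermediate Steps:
l(g) = 1/(-1 + g) (l(g) = 1/(g - 1) = 1/(-1 + g))
N(R, b) = -8*R (N(R, b) = (2*R)*(-4) = -8*R)
y = -168/5 (y = 8*(1/(-1 - 4) - 1*4) = 8*(1/(-5) - 4) = 8*(-⅕ - 4) = 8*(-21/5) = -168/5 ≈ -33.600)
C(j, E) = 64*E² (C(j, E) = (-8*E)² = 64*E²)
(69/25 + C(2, y))*(-451) = (69/25 + 64*(-168/5)²)*(-451) = (69*(1/25) + 64*(28224/25))*(-451) = (69/25 + 1806336/25)*(-451) = (361281/5)*(-451) = -162937731/5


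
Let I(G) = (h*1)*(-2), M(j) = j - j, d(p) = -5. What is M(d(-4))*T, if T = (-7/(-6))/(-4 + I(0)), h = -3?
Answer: 0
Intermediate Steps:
M(j) = 0
I(G) = 6 (I(G) = -3*1*(-2) = -3*(-2) = 6)
T = 7/12 (T = (-7/(-6))/(-4 + 6) = -7*(-⅙)/2 = (7/6)*(½) = 7/12 ≈ 0.58333)
M(d(-4))*T = 0*(7/12) = 0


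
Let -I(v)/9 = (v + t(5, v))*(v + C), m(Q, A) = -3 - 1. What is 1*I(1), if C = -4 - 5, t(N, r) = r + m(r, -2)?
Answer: -144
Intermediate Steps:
m(Q, A) = -4
t(N, r) = -4 + r (t(N, r) = r - 4 = -4 + r)
C = -9
I(v) = -9*(-9 + v)*(-4 + 2*v) (I(v) = -9*(v + (-4 + v))*(v - 9) = -9*(-4 + 2*v)*(-9 + v) = -9*(-9 + v)*(-4 + 2*v))
1*I(1) = 1*(-324 - 18*1² + 198*1) = 1*(-324 - 18*1 + 198) = 1*(-324 - 18 + 198) = 1*(-144) = -144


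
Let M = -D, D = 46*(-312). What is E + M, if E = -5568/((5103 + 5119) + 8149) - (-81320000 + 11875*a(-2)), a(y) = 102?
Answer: 1471941501274/18371 ≈ 8.0123e+7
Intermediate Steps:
D = -14352
M = 14352 (M = -1*(-14352) = 14352)
E = 1471677840682/18371 (E = -5568/((5103 + 5119) + 8149) - 11875/(1/(102 - 6848)) = -5568/(10222 + 8149) - 11875/(1/(-6746)) = -5568/18371 - 11875/(-1/6746) = -5568*1/18371 - 11875*(-6746) = -5568/18371 + 80108750 = 1471677840682/18371 ≈ 8.0109e+7)
E + M = 1471677840682/18371 + 14352 = 1471941501274/18371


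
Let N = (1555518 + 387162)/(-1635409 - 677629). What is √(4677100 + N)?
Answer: 2*√1563947356325991910/1156519 ≈ 2162.7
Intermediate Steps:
N = -971340/1156519 (N = 1942680/(-2313038) = 1942680*(-1/2313038) = -971340/1156519 ≈ -0.83988)
√(4677100 + N) = √(4677100 - 971340/1156519) = √(5409154043560/1156519) = 2*√1563947356325991910/1156519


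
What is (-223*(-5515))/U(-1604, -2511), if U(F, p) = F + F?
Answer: -1229845/3208 ≈ -383.37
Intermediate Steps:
U(F, p) = 2*F
(-223*(-5515))/U(-1604, -2511) = (-223*(-5515))/((2*(-1604))) = 1229845/(-3208) = 1229845*(-1/3208) = -1229845/3208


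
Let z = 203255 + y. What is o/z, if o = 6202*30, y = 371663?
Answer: 93030/287459 ≈ 0.32363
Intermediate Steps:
o = 186060
z = 574918 (z = 203255 + 371663 = 574918)
o/z = 186060/574918 = 186060*(1/574918) = 93030/287459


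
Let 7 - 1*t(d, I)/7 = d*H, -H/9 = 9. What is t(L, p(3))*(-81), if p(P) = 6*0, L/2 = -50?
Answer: 4588731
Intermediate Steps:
H = -81 (H = -9*9 = -81)
L = -100 (L = 2*(-50) = -100)
p(P) = 0
t(d, I) = 49 + 567*d (t(d, I) = 49 - 7*d*(-81) = 49 - (-567)*d = 49 + 567*d)
t(L, p(3))*(-81) = (49 + 567*(-100))*(-81) = (49 - 56700)*(-81) = -56651*(-81) = 4588731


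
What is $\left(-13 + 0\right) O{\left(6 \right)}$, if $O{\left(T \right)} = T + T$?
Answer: $-156$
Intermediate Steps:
$O{\left(T \right)} = 2 T$
$\left(-13 + 0\right) O{\left(6 \right)} = \left(-13 + 0\right) 2 \cdot 6 = \left(-13\right) 12 = -156$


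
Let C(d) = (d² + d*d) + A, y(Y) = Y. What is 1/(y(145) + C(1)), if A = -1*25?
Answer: 1/122 ≈ 0.0081967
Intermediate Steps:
A = -25
C(d) = -25 + 2*d² (C(d) = (d² + d*d) - 25 = (d² + d²) - 25 = 2*d² - 25 = -25 + 2*d²)
1/(y(145) + C(1)) = 1/(145 + (-25 + 2*1²)) = 1/(145 + (-25 + 2*1)) = 1/(145 + (-25 + 2)) = 1/(145 - 23) = 1/122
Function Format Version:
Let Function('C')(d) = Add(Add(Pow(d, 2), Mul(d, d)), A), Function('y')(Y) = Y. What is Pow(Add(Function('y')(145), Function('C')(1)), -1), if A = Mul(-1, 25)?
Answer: Rational(1, 122) ≈ 0.0081967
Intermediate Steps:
A = -25
Function('C')(d) = Add(-25, Mul(2, Pow(d, 2))) (Function('C')(d) = Add(Add(Pow(d, 2), Mul(d, d)), -25) = Add(Add(Pow(d, 2), Pow(d, 2)), -25) = Add(Mul(2, Pow(d, 2)), -25) = Add(-25, Mul(2, Pow(d, 2))))
Pow(Add(Function('y')(145), Function('C')(1)), -1) = Pow(Add(145, Add(-25, Mul(2, Pow(1, 2)))), -1) = Pow(Add(145, Add(-25, Mul(2, 1))), -1) = Pow(Add(145, Add(-25, 2)), -1) = Pow(Add(145, -23), -1) = Pow(122, -1) = Rational(1, 122)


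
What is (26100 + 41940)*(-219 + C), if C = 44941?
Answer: 3042884880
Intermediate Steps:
(26100 + 41940)*(-219 + C) = (26100 + 41940)*(-219 + 44941) = 68040*44722 = 3042884880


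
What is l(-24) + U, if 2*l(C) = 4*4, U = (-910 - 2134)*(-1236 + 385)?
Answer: 2590452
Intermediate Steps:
U = 2590444 (U = -3044*(-851) = 2590444)
l(C) = 8 (l(C) = (4*4)/2 = (½)*16 = 8)
l(-24) + U = 8 + 2590444 = 2590452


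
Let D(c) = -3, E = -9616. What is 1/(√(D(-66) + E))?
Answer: -I*√9619/9619 ≈ -0.010196*I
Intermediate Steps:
1/(√(D(-66) + E)) = 1/(√(-3 - 9616)) = 1/(√(-9619)) = 1/(I*√9619) = -I*√9619/9619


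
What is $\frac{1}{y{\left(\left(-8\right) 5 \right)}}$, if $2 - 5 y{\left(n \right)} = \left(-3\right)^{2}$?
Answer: $- \frac{5}{7} \approx -0.71429$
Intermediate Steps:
$y{\left(n \right)} = - \frac{7}{5}$ ($y{\left(n \right)} = \frac{2}{5} - \frac{\left(-3\right)^{2}}{5} = \frac{2}{5} - \frac{9}{5} = - \frac{7}{5}$)
$\frac{1}{y{\left(\left(-8\right) 5 \right)}} = \frac{1}{- \frac{7}{5}} = - \frac{5}{7}$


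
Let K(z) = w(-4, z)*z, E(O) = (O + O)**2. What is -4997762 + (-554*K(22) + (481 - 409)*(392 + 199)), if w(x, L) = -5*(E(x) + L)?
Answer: 285630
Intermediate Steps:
E(O) = 4*O**2 (E(O) = (2*O)**2 = 4*O**2)
w(x, L) = -20*x**2 - 5*L (w(x, L) = -5*(4*x**2 + L) = -5*(L + 4*x**2) = -20*x**2 - 5*L)
K(z) = z*(-320 - 5*z) (K(z) = (-20*(-4)**2 - 5*z)*z = (-20*16 - 5*z)*z = (-320 - 5*z)*z = z*(-320 - 5*z))
-4997762 + (-554*K(22) + (481 - 409)*(392 + 199)) = -4997762 + (-(-2770)*22*(64 + 22) + (481 - 409)*(392 + 199)) = -4997762 + (-(-2770)*22*86 + 72*591) = -4997762 + (-554*(-9460) + 42552) = -4997762 + (5240840 + 42552) = -4997762 + 5283392 = 285630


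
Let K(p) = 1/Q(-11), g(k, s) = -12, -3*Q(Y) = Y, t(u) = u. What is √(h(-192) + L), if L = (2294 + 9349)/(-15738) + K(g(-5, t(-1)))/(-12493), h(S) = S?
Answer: I*√104237381287911586/23255518 ≈ 13.883*I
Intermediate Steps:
Q(Y) = -Y/3
K(p) = 3/11 (K(p) = 1/(-⅓*(-11)) = 1/(11/3) = 3/11)
L = -533354401/720921058 (L = (2294 + 9349)/(-15738) + (3/11)/(-12493) = 11643*(-1/15738) + (3/11)*(-1/12493) = -3881/5246 - 3/137423 = -533354401/720921058 ≈ -0.73982)
√(h(-192) + L) = √(-192 - 533354401/720921058) = √(-138950197537/720921058) = I*√104237381287911586/23255518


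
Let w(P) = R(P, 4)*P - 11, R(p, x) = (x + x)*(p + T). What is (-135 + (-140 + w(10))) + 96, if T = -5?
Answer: 210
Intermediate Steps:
R(p, x) = 2*x*(-5 + p) (R(p, x) = (x + x)*(p - 5) = (2*x)*(-5 + p) = 2*x*(-5 + p))
w(P) = -11 + P*(-40 + 8*P) (w(P) = (2*4*(-5 + P))*P - 11 = (-40 + 8*P)*P - 11 = P*(-40 + 8*P) - 11 = -11 + P*(-40 + 8*P))
(-135 + (-140 + w(10))) + 96 = (-135 + (-140 + (-11 + 8*10*(-5 + 10)))) + 96 = (-135 + (-140 + (-11 + 8*10*5))) + 96 = (-135 + (-140 + (-11 + 400))) + 96 = (-135 + (-140 + 389)) + 96 = (-135 + 249) + 96 = 114 + 96 = 210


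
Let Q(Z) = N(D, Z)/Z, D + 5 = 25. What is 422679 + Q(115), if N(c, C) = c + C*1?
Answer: 9721644/23 ≈ 4.2268e+5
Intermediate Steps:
D = 20 (D = -5 + 25 = 20)
N(c, C) = C + c (N(c, C) = c + C = C + c)
Q(Z) = (20 + Z)/Z (Q(Z) = (Z + 20)/Z = (20 + Z)/Z)
422679 + Q(115) = 422679 + (20 + 115)/115 = 422679 + (1/115)*135 = 422679 + 27/23 = 9721644/23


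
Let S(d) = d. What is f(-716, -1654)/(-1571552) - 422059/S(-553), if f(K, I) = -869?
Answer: 663288146125/869068256 ≈ 763.22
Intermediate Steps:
f(-716, -1654)/(-1571552) - 422059/S(-553) = -869/(-1571552) - 422059/(-553) = -869*(-1/1571552) - 422059*(-1/553) = 869/1571552 + 422059/553 = 663288146125/869068256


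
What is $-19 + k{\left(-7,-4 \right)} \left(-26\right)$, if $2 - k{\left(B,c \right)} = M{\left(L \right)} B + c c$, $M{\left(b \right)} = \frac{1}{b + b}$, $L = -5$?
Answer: $\frac{1816}{5} \approx 363.2$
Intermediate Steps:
$M{\left(b \right)} = \frac{1}{2 b}$
$k{\left(B,c \right)} = 2 - c^{2} + \frac{B}{10}$ ($k{\left(B,c \right)} = 2 - \left(\frac{1}{2 \left(-5\right)} B + c c\right) = 2 - \left(\frac{1}{2} \left(- \frac{1}{5}\right) B + c^{2}\right) = 2 - \left(- \frac{B}{10} + c^{2}\right) = 2 - \left(c^{2} - \frac{B}{10}\right) = 2 + \left(- c^{2} + \frac{B}{10}\right) = 2 - c^{2} + \frac{B}{10}$)
$-19 + k{\left(-7,-4 \right)} \left(-26\right) = -19 + \left(2 - \left(-4\right)^{2} + \frac{1}{10} \left(-7\right)\right) \left(-26\right) = -19 + \left(2 - 16 - \frac{7}{10}\right) \left(-26\right) = -19 - - \frac{1911}{5} = -19 + \frac{1911}{5} = \frac{1816}{5}$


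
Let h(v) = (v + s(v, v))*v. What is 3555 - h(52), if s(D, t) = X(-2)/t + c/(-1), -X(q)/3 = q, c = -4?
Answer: 637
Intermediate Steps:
X(q) = -3*q
s(D, t) = 4 + 6/t (s(D, t) = (-3*(-2))/t - 4/(-1) = 6/t - 4*(-1) = 6/t + 4 = 4 + 6/t)
h(v) = v*(4 + v + 6/v) (h(v) = (v + (4 + 6/v))*v = (4 + v + 6/v)*v = v*(4 + v + 6/v))
3555 - h(52) = 3555 - (6 + 52*(4 + 52)) = 3555 - (6 + 52*56) = 3555 - (6 + 2912) = 3555 - 1*2918 = 3555 - 2918 = 637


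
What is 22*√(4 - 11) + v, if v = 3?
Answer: 3 + 22*I*√7 ≈ 3.0 + 58.207*I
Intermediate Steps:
22*√(4 - 11) + v = 22*√(4 - 11) + 3 = 22*√(-7) + 3 = 22*(I*√7) + 3 = 22*I*√7 + 3 = 3 + 22*I*√7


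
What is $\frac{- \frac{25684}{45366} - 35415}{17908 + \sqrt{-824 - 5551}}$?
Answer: $- \frac{14386056687596}{7274502497037} + \frac{4016656435 i \sqrt{255}}{7274502497037} \approx -1.9776 + 0.0088172 i$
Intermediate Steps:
$\frac{- \frac{25684}{45366} - 35415}{17908 + \sqrt{-824 - 5551}} = \frac{\left(-25684\right) \frac{1}{45366} - 35415}{17908 + \sqrt{-6375}} = \frac{- \frac{12842}{22683} - 35415}{17908 + 5 i \sqrt{255}} = - \frac{803331287}{22683 \left(17908 + 5 i \sqrt{255}\right)}$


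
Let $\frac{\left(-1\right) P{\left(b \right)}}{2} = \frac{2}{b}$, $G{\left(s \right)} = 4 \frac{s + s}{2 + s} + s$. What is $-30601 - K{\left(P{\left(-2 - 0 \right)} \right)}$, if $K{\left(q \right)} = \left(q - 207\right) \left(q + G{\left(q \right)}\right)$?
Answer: $-28961$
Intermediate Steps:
$G{\left(s \right)} = s + \frac{8 s}{2 + s}$ ($G{\left(s \right)} = 4 \frac{2 s}{2 + s} + s = \frac{8 s}{2 + s} + s = s + \frac{8 s}{2 + s}$)
$P{\left(b \right)} = - \frac{4}{b}$ ($P{\left(b \right)} = - 2 \frac{2}{b} = - \frac{4}{b}$)
$K{\left(q \right)} = \left(-207 + q\right) \left(q + \frac{q \left(10 + q\right)}{2 + q}\right)$ ($K{\left(q \right)} = \left(q - 207\right) \left(q + \frac{q \left(10 + q\right)}{2 + q}\right) = \left(-207 + q\right) \left(q + \frac{q \left(10 + q\right)}{2 + q}\right)$)
$-30601 - K{\left(P{\left(-2 - 0 \right)} \right)} = -30601 - \frac{2 \left(- \frac{4}{-2 - 0}\right) \left(-1242 + \left(- \frac{4}{-2 - 0}\right)^{2} - 201 \left(- \frac{4}{-2 - 0}\right)\right)}{2 - \frac{4}{-2 - 0}} = -30601 - \frac{2 \left(- \frac{4}{-2 + 0}\right) \left(-1242 + \left(- \frac{4}{-2 + 0}\right)^{2} - 201 \left(- \frac{4}{-2 + 0}\right)\right)}{2 - \frac{4}{-2 + 0}} = -30601 - \frac{2 \left(- \frac{4}{-2}\right) \left(-1242 + \left(- \frac{4}{-2}\right)^{2} - 201 \left(- \frac{4}{-2}\right)\right)}{2 - \frac{4}{-2}} = -30601 - \frac{2 \left(\left(-4\right) \left(- \frac{1}{2}\right)\right) \left(-1242 + \left(\left(-4\right) \left(- \frac{1}{2}\right)\right)^{2} - 201 \left(\left(-4\right) \left(- \frac{1}{2}\right)\right)\right)}{2 - -2} = -30601 - 2 \cdot 2 \frac{1}{2 + 2} \left(-1242 + 2^{2} - 402\right) = -30601 - 2 \cdot 2 \cdot \frac{1}{4} \left(-1242 + 4 - 402\right) = -30601 - 2 \cdot 2 \cdot \frac{1}{4} \left(-1640\right) = -30601 - -1640 = -30601 + 1640 = -28961$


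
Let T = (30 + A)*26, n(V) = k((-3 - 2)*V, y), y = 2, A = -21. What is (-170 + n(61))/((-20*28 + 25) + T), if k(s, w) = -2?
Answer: 4/7 ≈ 0.57143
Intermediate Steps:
n(V) = -2
T = 234 (T = (30 - 21)*26 = 9*26 = 234)
(-170 + n(61))/((-20*28 + 25) + T) = (-170 - 2)/((-20*28 + 25) + 234) = -172/((-560 + 25) + 234) = -172/(-535 + 234) = -172/(-301) = -172*(-1/301) = 4/7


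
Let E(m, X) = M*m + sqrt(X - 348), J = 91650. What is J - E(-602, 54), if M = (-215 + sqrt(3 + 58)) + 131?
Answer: 41082 + 602*sqrt(61) - 7*I*sqrt(6) ≈ 45784.0 - 17.146*I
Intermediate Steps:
M = -84 + sqrt(61) (M = (-215 + sqrt(61)) + 131 = -84 + sqrt(61) ≈ -76.190)
E(m, X) = sqrt(-348 + X) + m*(-84 + sqrt(61)) (E(m, X) = (-84 + sqrt(61))*m + sqrt(X - 348) = m*(-84 + sqrt(61)) + sqrt(-348 + X) = sqrt(-348 + X) + m*(-84 + sqrt(61)))
J - E(-602, 54) = 91650 - (sqrt(-348 + 54) - 1*(-602)*(84 - sqrt(61))) = 91650 - (sqrt(-294) + (50568 - 602*sqrt(61))) = 91650 - (7*I*sqrt(6) + (50568 - 602*sqrt(61))) = 91650 - (50568 - 602*sqrt(61) + 7*I*sqrt(6)) = 91650 + (-50568 + 602*sqrt(61) - 7*I*sqrt(6)) = 41082 + 602*sqrt(61) - 7*I*sqrt(6)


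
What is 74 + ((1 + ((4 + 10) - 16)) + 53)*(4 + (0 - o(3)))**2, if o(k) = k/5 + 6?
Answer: 10638/25 ≈ 425.52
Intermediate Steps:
o(k) = 6 + k/5 (o(k) = k*(1/5) + 6 = k/5 + 6 = 6 + k/5)
74 + ((1 + ((4 + 10) - 16)) + 53)*(4 + (0 - o(3)))**2 = 74 + ((1 + ((4 + 10) - 16)) + 53)*(4 + (0 - (6 + (1/5)*3)))**2 = 74 + ((1 + (14 - 16)) + 53)*(4 + (0 - (6 + 3/5)))**2 = 74 + ((1 - 2) + 53)*(4 + (0 - 1*33/5))**2 = 74 + (-1 + 53)*(4 + (0 - 33/5))**2 = 74 + 52*(4 - 33/5)**2 = 74 + 52*(-13/5)**2 = 74 + 52*(169/25) = 74 + 8788/25 = 10638/25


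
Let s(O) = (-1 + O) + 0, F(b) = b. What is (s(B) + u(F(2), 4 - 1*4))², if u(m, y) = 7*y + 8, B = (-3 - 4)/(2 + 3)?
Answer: 784/25 ≈ 31.360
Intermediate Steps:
B = -7/5 ≈ -1.4000
s(O) = -1 + O
u(m, y) = 8 + 7*y
(s(B) + u(F(2), 4 - 1*4))² = ((-1 - 7/5) + (8 + 7*(4 - 1*4)))² = (-12/5 + (8 + 7*(4 - 4)))² = (-12/5 + (8 + 7*0))² = (-12/5 + (8 + 0))² = (-12/5 + 8)² = (28/5)² = 784/25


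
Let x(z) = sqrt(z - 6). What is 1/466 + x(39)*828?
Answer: 1/466 + 828*sqrt(33) ≈ 4756.5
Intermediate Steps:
x(z) = sqrt(-6 + z)
1/466 + x(39)*828 = 1/466 + sqrt(-6 + 39)*828 = 1/466 + sqrt(33)*828 = 1/466 + 828*sqrt(33)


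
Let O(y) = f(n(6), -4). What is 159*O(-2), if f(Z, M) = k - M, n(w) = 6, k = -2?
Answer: 318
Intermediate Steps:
f(Z, M) = -2 - M
O(y) = 2 (O(y) = -2 - 1*(-4) = -2 + 4 = 2)
159*O(-2) = 159*2 = 318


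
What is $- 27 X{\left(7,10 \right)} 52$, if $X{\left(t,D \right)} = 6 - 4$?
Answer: $-2808$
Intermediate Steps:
$X{\left(t,D \right)} = 2$ ($X{\left(t,D \right)} = 6 - 4 = 2$)
$- 27 X{\left(7,10 \right)} 52 = \left(-27\right) 2 \cdot 52 = \left(-54\right) 52 = -2808$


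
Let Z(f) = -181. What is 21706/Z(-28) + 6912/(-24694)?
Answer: -268629518/2234807 ≈ -120.20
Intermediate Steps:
21706/Z(-28) + 6912/(-24694) = 21706/(-181) + 6912/(-24694) = 21706*(-1/181) + 6912*(-1/24694) = -21706/181 - 3456/12347 = -268629518/2234807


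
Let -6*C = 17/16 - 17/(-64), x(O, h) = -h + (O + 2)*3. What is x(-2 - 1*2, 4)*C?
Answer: 425/192 ≈ 2.2135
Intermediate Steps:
x(O, h) = 6 - h + 3*O (x(O, h) = -h + (2 + O)*3 = -h + (6 + 3*O) = 6 - h + 3*O)
C = -85/384 (C = -(17/16 - 17/(-64))/6 = -(17*(1/16) - 17*(-1/64))/6 = -(17/16 + 17/64)/6 = -1/6*85/64 = -85/384 ≈ -0.22135)
x(-2 - 1*2, 4)*C = (6 - 1*4 + 3*(-2 - 1*2))*(-85/384) = (6 - 4 + 3*(-2 - 2))*(-85/384) = (6 - 4 + 3*(-4))*(-85/384) = (6 - 4 - 12)*(-85/384) = -10*(-85/384) = 425/192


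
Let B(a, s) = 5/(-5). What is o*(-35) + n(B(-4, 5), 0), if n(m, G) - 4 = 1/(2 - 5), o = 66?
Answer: -6919/3 ≈ -2306.3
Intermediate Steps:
B(a, s) = -1 (B(a, s) = 5*(-⅕) = -1)
n(m, G) = 11/3 (n(m, G) = 4 + 1/(2 - 5) = 4 + 1/(-3) = 4 - ⅓ = 11/3)
o*(-35) + n(B(-4, 5), 0) = 66*(-35) + 11/3 = -2310 + 11/3 = -6919/3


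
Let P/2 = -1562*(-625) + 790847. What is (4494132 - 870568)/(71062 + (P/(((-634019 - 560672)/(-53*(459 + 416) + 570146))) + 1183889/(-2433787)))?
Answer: -10535959567723587788/4298583256940956383 ≈ -2.4510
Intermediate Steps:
P = 3534194 (P = 2*(-1562*(-625) + 790847) = 2*(976250 + 790847) = 2*1767097 = 3534194)
(4494132 - 870568)/(71062 + (P/(((-634019 - 560672)/(-53*(459 + 416) + 570146))) + 1183889/(-2433787))) = (4494132 - 870568)/(71062 + (3534194/(((-634019 - 560672)/(-53*(459 + 416) + 570146))) + 1183889/(-2433787))) = 3623564/(71062 + (3534194/((-1194691/(-53*875 + 570146))) + 1183889*(-1/2433787))) = 3623564/(71062 + (3534194/((-1194691/(-46375 + 570146))) - 1183889/2433787)) = 3623564/(71062 + (3534194/((-1194691/523771)) - 1183889/2433787)) = 3623564/(71062 + (3534194/((-1194691*1/523771)) - 1183889/2433787)) = 3623564/(71062 + (3534194/(-1194691/523771) - 1183889/2433787)) = 3623564/(71062 + (3534194*(-523771/1194691) - 1183889/2433787)) = 3623564/(71062 + (-1851108325574/1194691 - 1183889/2433787)) = 3623564/(71062 - 4505204792755302037/2907623424817) = 3623564/(-4298583256940956383/2907623424817) = 3623564*(-2907623424817/4298583256940956383) = -10535959567723587788/4298583256940956383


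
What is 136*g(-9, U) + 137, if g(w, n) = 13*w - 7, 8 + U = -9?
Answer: -16727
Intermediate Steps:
U = -17 (U = -8 - 9 = -17)
g(w, n) = -7 + 13*w
136*g(-9, U) + 137 = 136*(-7 + 13*(-9)) + 137 = 136*(-7 - 117) + 137 = 136*(-124) + 137 = -16864 + 137 = -16727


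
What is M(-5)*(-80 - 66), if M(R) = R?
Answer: 730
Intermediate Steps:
M(-5)*(-80 - 66) = -5*(-80 - 66) = -5*(-146) = 730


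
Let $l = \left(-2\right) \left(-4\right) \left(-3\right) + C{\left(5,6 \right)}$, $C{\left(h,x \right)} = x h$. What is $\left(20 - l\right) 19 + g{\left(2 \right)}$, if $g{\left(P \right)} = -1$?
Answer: $265$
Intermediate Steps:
$C{\left(h,x \right)} = h x$
$l = 6$ ($l = \left(-2\right) \left(-4\right) \left(-3\right) + 5 \cdot 6 = 8 \left(-3\right) + 30 = -24 + 30 = 6$)
$\left(20 - l\right) 19 + g{\left(2 \right)} = \left(20 - 6\right) 19 - 1 = 14 \cdot 19 - 1 = 266 - 1 = 265$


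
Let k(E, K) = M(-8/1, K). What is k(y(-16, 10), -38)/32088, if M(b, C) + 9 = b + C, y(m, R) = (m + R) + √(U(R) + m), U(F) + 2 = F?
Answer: -55/32088 ≈ -0.0017140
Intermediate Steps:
U(F) = -2 + F
y(m, R) = R + m + √(-2 + R + m) (y(m, R) = (m + R) + √((-2 + R) + m) = (R + m) + √(-2 + R + m) = R + m + √(-2 + R + m))
M(b, C) = -9 + C + b (M(b, C) = -9 + (b + C) = -9 + (C + b) = -9 + C + b)
k(E, K) = -17 + K (k(E, K) = -9 + K - 8/1 = -9 + K - 8*1 = -9 + K - 8 = -17 + K)
k(y(-16, 10), -38)/32088 = (-17 - 38)/32088 = -55*1/32088 = -55/32088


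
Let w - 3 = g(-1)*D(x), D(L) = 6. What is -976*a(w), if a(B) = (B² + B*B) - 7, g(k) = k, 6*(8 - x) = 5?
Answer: -10736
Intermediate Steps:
x = 43/6 (x = 8 - ⅙*5 = 8 - ⅚ = 43/6 ≈ 7.1667)
w = -3 (w = 3 - 1*6 = 3 - 6 = -3)
a(B) = -7 + 2*B² (a(B) = (B² + B²) - 7 = 2*B² - 7 = -7 + 2*B²)
-976*a(w) = -976*(-7 + 2*(-3)²) = -976*(-7 + 2*9) = -976*(-7 + 18) = -976*11 = -10736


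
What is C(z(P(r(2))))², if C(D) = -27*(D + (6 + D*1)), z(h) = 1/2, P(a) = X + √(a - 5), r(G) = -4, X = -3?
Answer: 35721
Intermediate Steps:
P(a) = -3 + √(-5 + a) (P(a) = -3 + √(a - 5) = -3 + √(-5 + a))
z(h) = ½
C(D) = -162 - 54*D (C(D) = -27*(D + (6 + D)) = -27*(6 + 2*D) = -162 - 54*D)
C(z(P(r(2))))² = (-162 - 54*½)² = (-162 - 27)² = (-189)² = 35721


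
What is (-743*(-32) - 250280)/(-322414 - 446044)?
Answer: 113252/384229 ≈ 0.29475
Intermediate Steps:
(-743*(-32) - 250280)/(-322414 - 446044) = (23776 - 250280)/(-768458) = -226504*(-1/768458) = 113252/384229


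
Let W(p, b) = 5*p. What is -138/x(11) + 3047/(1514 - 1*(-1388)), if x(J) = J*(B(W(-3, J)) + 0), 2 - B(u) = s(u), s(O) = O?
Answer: 169313/542674 ≈ 0.31200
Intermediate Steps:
B(u) = 2 - u
x(J) = 17*J (x(J) = J*((2 - 5*(-3)) + 0) = J*((2 - 1*(-15)) + 0) = J*((2 + 15) + 0) = J*(17 + 0) = J*17 = 17*J)
-138/x(11) + 3047/(1514 - 1*(-1388)) = -138/(17*11) + 3047/(1514 - 1*(-1388)) = -138/187 + 3047/(1514 + 1388) = -138*1/187 + 3047/2902 = -138/187 + 3047*(1/2902) = -138/187 + 3047/2902 = 169313/542674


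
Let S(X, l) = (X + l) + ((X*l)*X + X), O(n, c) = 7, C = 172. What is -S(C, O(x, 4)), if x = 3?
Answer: -207439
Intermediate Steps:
S(X, l) = l + 2*X + l*X² (S(X, l) = (X + l) + (l*X² + X) = (X + l) + (X + l*X²) = l + 2*X + l*X²)
-S(C, O(x, 4)) = -(7 + 2*172 + 7*172²) = -(7 + 344 + 7*29584) = -(7 + 344 + 207088) = -1*207439 = -207439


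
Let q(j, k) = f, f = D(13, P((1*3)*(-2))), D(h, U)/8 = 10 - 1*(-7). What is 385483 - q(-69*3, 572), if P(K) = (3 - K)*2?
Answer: 385347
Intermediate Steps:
P(K) = 6 - 2*K
D(h, U) = 136 (D(h, U) = 8*(10 - 1*(-7)) = 8*(10 + 7) = 8*17 = 136)
f = 136
q(j, k) = 136
385483 - q(-69*3, 572) = 385483 - 1*136 = 385483 - 136 = 385347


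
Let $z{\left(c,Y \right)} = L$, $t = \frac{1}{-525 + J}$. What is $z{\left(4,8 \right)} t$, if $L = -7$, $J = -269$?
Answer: $\frac{7}{794} \approx 0.0088161$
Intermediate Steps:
$t = - \frac{1}{794}$ ($t = \frac{1}{-525 - 269} = \frac{1}{-794} = - \frac{1}{794} \approx -0.0012594$)
$z{\left(c,Y \right)} = -7$
$z{\left(4,8 \right)} t = \left(-7\right) \left(- \frac{1}{794}\right) = \frac{7}{794}$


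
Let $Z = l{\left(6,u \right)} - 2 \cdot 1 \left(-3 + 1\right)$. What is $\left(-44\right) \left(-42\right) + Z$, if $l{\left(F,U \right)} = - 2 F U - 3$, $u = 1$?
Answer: $1837$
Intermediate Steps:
$l{\left(F,U \right)} = -3 - 2 F U$ ($l{\left(F,U \right)} = - 2 F U - 3 = -3 - 2 F U$)
$Z = -11$ ($Z = \left(-3 - 12 \cdot 1\right) - 2 \cdot 1 \left(-3 + 1\right) = \left(-3 - 12\right) - 2 \cdot 1 \left(-2\right) = -15 - -4 = -15 + 4 = -11$)
$\left(-44\right) \left(-42\right) + Z = \left(-44\right) \left(-42\right) - 11 = 1848 - 11 = 1837$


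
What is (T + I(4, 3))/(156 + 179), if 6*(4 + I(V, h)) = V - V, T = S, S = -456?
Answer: -92/67 ≈ -1.3731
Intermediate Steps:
T = -456
I(V, h) = -4 (I(V, h) = -4 + (V - V)/6 = -4 + (1/6)*0 = -4 + 0 = -4)
(T + I(4, 3))/(156 + 179) = (-456 - 4)/(156 + 179) = -460/335 = -460*1/335 = -92/67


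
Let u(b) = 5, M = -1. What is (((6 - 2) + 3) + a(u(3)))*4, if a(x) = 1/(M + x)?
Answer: 29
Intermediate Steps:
a(x) = 1/(-1 + x)
(((6 - 2) + 3) + a(u(3)))*4 = (((6 - 2) + 3) + 1/(-1 + 5))*4 = ((4 + 3) + 1/4)*4 = (7 + ¼)*4 = (29/4)*4 = 29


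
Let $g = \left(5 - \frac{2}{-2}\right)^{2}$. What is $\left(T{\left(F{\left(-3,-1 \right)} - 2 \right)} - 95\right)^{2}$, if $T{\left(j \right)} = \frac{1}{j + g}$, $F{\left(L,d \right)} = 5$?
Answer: $\frac{13719616}{1521} \approx 9020.1$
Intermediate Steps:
$g = 36$ ($g = \left(5 - -1\right)^{2} = \left(5 + 1\right)^{2} = 6^{2} = 36$)
$T{\left(j \right)} = \frac{1}{36 + j}$ ($T{\left(j \right)} = \frac{1}{j + 36} = \frac{1}{36 + j}$)
$\left(T{\left(F{\left(-3,-1 \right)} - 2 \right)} - 95\right)^{2} = \left(\frac{1}{36 + \left(5 - 2\right)} - 95\right)^{2} = \left(\frac{1}{36 + 3} - 95\right)^{2} = \left(\frac{1}{39} - 95\right)^{2} = \left(- \frac{3704}{39}\right)^{2} = \frac{13719616}{1521}$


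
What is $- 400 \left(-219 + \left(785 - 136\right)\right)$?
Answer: $-172000$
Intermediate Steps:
$- 400 \left(-219 + \left(785 - 136\right)\right) = - 400 \left(-219 + 649\right) = \left(-400\right) 430 = -172000$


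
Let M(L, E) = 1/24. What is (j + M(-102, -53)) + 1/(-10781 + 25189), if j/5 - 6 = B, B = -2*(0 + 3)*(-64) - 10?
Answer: 20531851/10806 ≈ 1900.0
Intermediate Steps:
M(L, E) = 1/24
B = 374 (B = -2*3*(-64) - 10 = -6*(-64) - 10 = 384 - 10 = 374)
j = 1900 (j = 30 + 5*374 = 30 + 1870 = 1900)
(j + M(-102, -53)) + 1/(-10781 + 25189) = (1900 + 1/24) + 1/(-10781 + 25189) = 45601/24 + 1/14408 = 20531851/10806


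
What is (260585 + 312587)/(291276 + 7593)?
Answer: 573172/298869 ≈ 1.9178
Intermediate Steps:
(260585 + 312587)/(291276 + 7593) = 573172/298869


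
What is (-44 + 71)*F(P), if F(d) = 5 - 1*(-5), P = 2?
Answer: 270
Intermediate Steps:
F(d) = 10 (F(d) = 5 + 5 = 10)
(-44 + 71)*F(P) = (-44 + 71)*10 = 27*10 = 270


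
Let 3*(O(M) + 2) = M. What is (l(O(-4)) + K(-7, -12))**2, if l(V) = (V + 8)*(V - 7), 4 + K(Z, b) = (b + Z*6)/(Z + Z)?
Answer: 9284209/3969 ≈ 2339.2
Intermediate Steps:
O(M) = -2 + M/3
K(Z, b) = -4 + (b + 6*Z)/(2*Z) (K(Z, b) = -4 + (b + Z*6)/(Z + Z) = -4 + (b + 6*Z)/((2*Z)) = -4 + (b + 6*Z)*(1/(2*Z)) = -4 + (b + 6*Z)/(2*Z))
l(V) = (-7 + V)*(8 + V) (l(V) = (8 + V)*(-7 + V) = (-7 + V)*(8 + V))
(l(O(-4)) + K(-7, -12))**2 = ((-56 + (-2 + (1/3)*(-4)) + (-2 + (1/3)*(-4))**2) + ((1/2)*(-12) - 1*(-7))/(-7))**2 = ((-56 + (-2 - 4/3) + (-2 - 4/3)**2) - (-6 + 7)/7)**2 = ((-56 - 10/3 + (-10/3)**2) - 1/7*1)**2 = ((-56 - 10/3 + 100/9) - 1/7)**2 = (-434/9 - 1/7)**2 = (-3047/63)**2 = 9284209/3969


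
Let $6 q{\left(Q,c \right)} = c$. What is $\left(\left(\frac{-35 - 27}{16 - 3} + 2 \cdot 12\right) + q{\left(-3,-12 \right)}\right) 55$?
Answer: $\frac{12320}{13} \approx 947.69$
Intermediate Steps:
$q{\left(Q,c \right)} = \frac{c}{6}$
$\left(\left(\frac{-35 - 27}{16 - 3} + 2 \cdot 12\right) + q{\left(-3,-12 \right)}\right) 55 = \left(\left(\frac{-35 - 27}{16 - 3} + 2 \cdot 12\right) + \frac{1}{6} \left(-12\right)\right) 55 = \left(\left(- \frac{62}{13} + 24\right) - 2\right) 55 = \left(\frac{250}{13} - 2\right) 55 = \frac{224}{13} \cdot 55 = \frac{12320}{13}$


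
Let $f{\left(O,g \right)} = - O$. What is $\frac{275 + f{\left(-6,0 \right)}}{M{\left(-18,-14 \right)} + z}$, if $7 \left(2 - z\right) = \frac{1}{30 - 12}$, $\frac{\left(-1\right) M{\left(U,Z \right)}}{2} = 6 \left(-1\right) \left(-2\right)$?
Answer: $- \frac{35406}{2773} \approx -12.768$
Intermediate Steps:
$M{\left(U,Z \right)} = -24$ ($M{\left(U,Z \right)} = - 2 \cdot 6 \left(-1\right) \left(-2\right) = - 2 \left(\left(-6\right) \left(-2\right)\right) = \left(-2\right) 12 = -24$)
$z = \frac{251}{126}$ ($z = 2 - \frac{1}{7 \left(30 - 12\right)} = 2 - \frac{1}{7 \cdot 18} = 2 - \frac{1}{126} = \frac{251}{126} \approx 1.9921$)
$\frac{275 + f{\left(-6,0 \right)}}{M{\left(-18,-14 \right)} + z} = \frac{275 - -6}{-24 + \frac{251}{126}} = \frac{275 + 6}{- \frac{2773}{126}} = 281 \left(- \frac{126}{2773}\right) = - \frac{35406}{2773}$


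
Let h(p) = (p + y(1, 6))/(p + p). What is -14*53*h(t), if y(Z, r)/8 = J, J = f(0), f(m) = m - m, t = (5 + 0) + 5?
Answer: -371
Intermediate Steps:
t = 10 (t = 5 + 5 = 10)
f(m) = 0
J = 0
y(Z, r) = 0 (y(Z, r) = 8*0 = 0)
h(p) = 1/2 (h(p) = (p + 0)/(p + p) = p/((2*p)) = p*(1/(2*p)) = 1/2)
-14*53*h(t) = -14*53/2 = -742/2 = -1*371 = -371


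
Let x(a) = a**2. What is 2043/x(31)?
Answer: 2043/961 ≈ 2.1259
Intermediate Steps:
2043/x(31) = 2043/(31**2) = 2043/961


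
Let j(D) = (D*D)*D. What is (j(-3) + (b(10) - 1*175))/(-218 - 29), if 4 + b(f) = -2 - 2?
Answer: 210/247 ≈ 0.85020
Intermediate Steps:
b(f) = -8 (b(f) = -4 + (-2 - 2) = -4 - 4 = -8)
j(D) = D³ (j(D) = D²*D = D³)
(j(-3) + (b(10) - 1*175))/(-218 - 29) = ((-3)³ + (-8 - 1*175))/(-218 - 29) = (-27 + (-8 - 175))/(-247) = (-27 - 183)*(-1/247) = -210*(-1/247) = 210/247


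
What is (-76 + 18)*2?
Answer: -116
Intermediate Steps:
(-76 + 18)*2 = -58*2 = -116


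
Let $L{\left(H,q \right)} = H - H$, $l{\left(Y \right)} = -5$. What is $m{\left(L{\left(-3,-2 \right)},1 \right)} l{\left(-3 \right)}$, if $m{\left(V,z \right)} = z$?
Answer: $-5$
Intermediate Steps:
$L{\left(H,q \right)} = 0$
$m{\left(L{\left(-3,-2 \right)},1 \right)} l{\left(-3 \right)} = 1 \left(-5\right) = -5$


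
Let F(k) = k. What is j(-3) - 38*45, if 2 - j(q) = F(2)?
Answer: -1710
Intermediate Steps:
j(q) = 0 (j(q) = 2 - 1*2 = 2 - 2 = 0)
j(-3) - 38*45 = 0 - 38*45 = 0 - 1710 = -1710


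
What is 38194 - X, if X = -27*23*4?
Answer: 40678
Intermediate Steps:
X = -2484 (X = -621*4 = -2484)
38194 - X = 38194 - 1*(-2484) = 38194 + 2484 = 40678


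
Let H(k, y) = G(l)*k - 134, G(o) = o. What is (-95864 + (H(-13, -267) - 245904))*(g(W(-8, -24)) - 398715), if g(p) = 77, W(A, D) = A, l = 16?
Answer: 136378046180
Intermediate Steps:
H(k, y) = -134 + 16*k (H(k, y) = 16*k - 134 = -134 + 16*k)
(-95864 + (H(-13, -267) - 245904))*(g(W(-8, -24)) - 398715) = (-95864 + ((-134 + 16*(-13)) - 245904))*(77 - 398715) = (-95864 + ((-134 - 208) - 245904))*(-398638) = (-95864 + (-342 - 245904))*(-398638) = (-95864 - 246246)*(-398638) = -342110*(-398638) = 136378046180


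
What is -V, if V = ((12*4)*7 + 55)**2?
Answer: -152881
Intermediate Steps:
V = 152881 (V = (48*7 + 55)**2 = (336 + 55)**2 = 391**2 = 152881)
-V = -1*152881 = -152881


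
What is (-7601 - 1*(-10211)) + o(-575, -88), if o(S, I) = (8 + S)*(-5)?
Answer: 5445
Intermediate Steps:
o(S, I) = -40 - 5*S
(-7601 - 1*(-10211)) + o(-575, -88) = (-7601 - 1*(-10211)) + (-40 - 5*(-575)) = (-7601 + 10211) + (-40 + 2875) = 2610 + 2835 = 5445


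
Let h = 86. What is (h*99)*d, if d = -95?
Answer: -808830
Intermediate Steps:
(h*99)*d = (86*99)*(-95) = 8514*(-95) = -808830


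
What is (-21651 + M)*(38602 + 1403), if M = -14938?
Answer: -1463742945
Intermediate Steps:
(-21651 + M)*(38602 + 1403) = (-21651 - 14938)*(38602 + 1403) = -36589*40005 = -1463742945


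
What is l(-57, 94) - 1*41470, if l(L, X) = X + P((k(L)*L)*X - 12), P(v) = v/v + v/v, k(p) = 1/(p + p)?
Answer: -41374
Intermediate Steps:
k(p) = 1/(2*p)
P(v) = 2 (P(v) = 1 + 1 = 2)
l(L, X) = 2 + X (l(L, X) = X + 2 = 2 + X)
l(-57, 94) - 1*41470 = (2 + 94) - 1*41470 = 96 - 41470 = -41374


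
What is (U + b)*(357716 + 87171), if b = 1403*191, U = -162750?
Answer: 46812344801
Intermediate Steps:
b = 267973
(U + b)*(357716 + 87171) = (-162750 + 267973)*(357716 + 87171) = 105223*444887 = 46812344801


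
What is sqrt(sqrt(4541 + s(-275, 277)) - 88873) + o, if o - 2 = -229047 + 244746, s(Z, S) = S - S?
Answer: 15701 + sqrt(-88873 + sqrt(4541)) ≈ 15701.0 + 298.0*I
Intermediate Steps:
s(Z, S) = 0
o = 15701 (o = 2 + (-229047 + 244746) = 2 + 15699 = 15701)
sqrt(sqrt(4541 + s(-275, 277)) - 88873) + o = sqrt(sqrt(4541 + 0) - 88873) + 15701 = sqrt(sqrt(4541) - 88873) + 15701 = sqrt(-88873 + sqrt(4541)) + 15701 = 15701 + sqrt(-88873 + sqrt(4541))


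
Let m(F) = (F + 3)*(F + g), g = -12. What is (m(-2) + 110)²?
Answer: 9216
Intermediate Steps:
m(F) = (-12 + F)*(3 + F) (m(F) = (F + 3)*(F - 12) = (3 + F)*(-12 + F) = (-12 + F)*(3 + F))
(m(-2) + 110)² = ((-36 + (-2)² - 9*(-2)) + 110)² = ((-36 + 4 + 18) + 110)² = (-14 + 110)² = 96² = 9216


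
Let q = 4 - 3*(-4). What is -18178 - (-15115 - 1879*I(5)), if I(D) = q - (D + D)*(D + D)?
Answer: -160899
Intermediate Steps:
q = 16 (q = 4 + 12 = 16)
I(D) = 16 - 4*D² (I(D) = 16 - (D + D)*(D + D) = 16 - 2*D*2*D = 16 - 4*D²)
-18178 - (-15115 - 1879*I(5)) = -18178 - (-15115 - 1879*(16 - 4*5²)) = -18178 - (-15115 - 1879*(16 - 4*25)) = -18178 - (-15115 - 1879*(16 - 100)) = -18178 - (-15115 - 1879*(-84)) = -18178 - (-15115 + 157836) = -18178 - 1*142721 = -18178 - 142721 = -160899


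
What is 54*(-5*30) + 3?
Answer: -8097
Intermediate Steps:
54*(-5*30) + 3 = 54*(-150) + 3 = -8100 + 3 = -8097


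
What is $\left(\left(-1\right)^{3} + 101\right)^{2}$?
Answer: $10000$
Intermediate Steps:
$\left(\left(-1\right)^{3} + 101\right)^{2} = \left(-1 + 101\right)^{2} = 100^{2} = 10000$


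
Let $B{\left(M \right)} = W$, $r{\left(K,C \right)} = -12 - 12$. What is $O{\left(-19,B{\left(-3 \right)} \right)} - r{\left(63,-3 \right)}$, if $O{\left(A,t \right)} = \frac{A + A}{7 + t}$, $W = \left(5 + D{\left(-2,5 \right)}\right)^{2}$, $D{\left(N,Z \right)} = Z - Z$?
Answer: $\frac{365}{16} \approx 22.813$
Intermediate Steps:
$D{\left(N,Z \right)} = 0$
$W = 25$ ($W = \left(5 + 0\right)^{2} = 5^{2} = 25$)
$r{\left(K,C \right)} = -24$ ($r{\left(K,C \right)} = -12 - 12 = -24$)
$B{\left(M \right)} = 25$
$O{\left(A,t \right)} = \frac{2 A}{7 + t}$
$O{\left(-19,B{\left(-3 \right)} \right)} - r{\left(63,-3 \right)} = 2 \left(-19\right) \frac{1}{7 + 25} - -24 = 2 \left(-19\right) \frac{1}{32} + 24 = - \frac{19}{16} + 24 = \frac{365}{16}$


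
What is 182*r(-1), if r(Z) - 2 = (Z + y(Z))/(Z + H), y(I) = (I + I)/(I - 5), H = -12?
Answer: 1120/3 ≈ 373.33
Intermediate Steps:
y(I) = 2*I/(-5 + I) (y(I) = (2*I)/(-5 + I) = 2*I/(-5 + I))
r(Z) = 2 + (Z + 2*Z/(-5 + Z))/(-12 + Z) (r(Z) = 2 + (Z + 2*Z/(-5 + Z))/(Z - 12) = 2 + (Z + 2*Z/(-5 + Z))/(-12 + Z))
182*r(-1) = 182*((2*(-1) + 3*(-8 - 1)*(-5 - 1))/((-12 - 1)*(-5 - 1))) = 182*((-2 + 3*(-9)*(-6))/(-13*(-6))) = 182*(-1/13*(-1/6)*(-2 + 162)) = 182*(-1/13*(-1/6)*160) = 182*(80/39) = 1120/3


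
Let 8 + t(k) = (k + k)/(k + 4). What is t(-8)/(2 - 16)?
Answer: 2/7 ≈ 0.28571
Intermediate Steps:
t(k) = -8 + 2*k/(4 + k) (t(k) = -8 + (k + k)/(k + 4) = -8 + (2*k)/(4 + k) = -8 + 2*k/(4 + k))
t(-8)/(2 - 16) = (2*(-16 - 3*(-8))/(4 - 8))/(2 - 16) = (2*(-16 + 24)/(-4))/(-14) = -(-1)*8/(7*4) = -1/14*(-4) = 2/7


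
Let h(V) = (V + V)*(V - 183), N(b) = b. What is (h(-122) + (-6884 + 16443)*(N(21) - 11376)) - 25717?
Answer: -108493742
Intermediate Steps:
h(V) = 2*V*(-183 + V) (h(V) = (2*V)*(-183 + V) = 2*V*(-183 + V))
(h(-122) + (-6884 + 16443)*(N(21) - 11376)) - 25717 = (2*(-122)*(-183 - 122) + (-6884 + 16443)*(21 - 11376)) - 25717 = (2*(-122)*(-305) + 9559*(-11355)) - 25717 = (74420 - 108542445) - 25717 = -108468025 - 25717 = -108493742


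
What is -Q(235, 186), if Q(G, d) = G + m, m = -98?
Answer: -137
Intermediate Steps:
Q(G, d) = -98 + G (Q(G, d) = G - 98 = -98 + G)
-Q(235, 186) = -(-98 + 235) = -1*137 = -137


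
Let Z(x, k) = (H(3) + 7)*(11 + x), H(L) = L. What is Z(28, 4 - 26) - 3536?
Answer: -3146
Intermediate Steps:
Z(x, k) = 110 + 10*x (Z(x, k) = (3 + 7)*(11 + x) = 10*(11 + x) = 110 + 10*x)
Z(28, 4 - 26) - 3536 = (110 + 10*28) - 3536 = (110 + 280) - 3536 = 390 - 3536 = -3146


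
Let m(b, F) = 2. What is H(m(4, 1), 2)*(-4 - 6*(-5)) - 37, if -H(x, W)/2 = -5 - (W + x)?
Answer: 431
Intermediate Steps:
H(x, W) = 10 + 2*W + 2*x (H(x, W) = -2*(-5 - (W + x)) = -2*(-5 + (-W - x)) = -2*(-5 - W - x) = 10 + 2*W + 2*x)
H(m(4, 1), 2)*(-4 - 6*(-5)) - 37 = (10 + 2*2 + 2*2)*(-4 - 6*(-5)) - 37 = (10 + 4 + 4)*(-4 + 30) - 37 = 18*26 - 37 = 468 - 37 = 431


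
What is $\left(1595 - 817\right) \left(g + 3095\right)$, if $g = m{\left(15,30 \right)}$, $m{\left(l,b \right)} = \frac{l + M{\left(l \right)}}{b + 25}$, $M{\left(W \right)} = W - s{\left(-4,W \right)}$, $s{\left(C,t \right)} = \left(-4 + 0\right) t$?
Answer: $\frac{26501014}{11} \approx 2.4092 \cdot 10^{6}$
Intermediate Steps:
$s{\left(C,t \right)} = - 4 t$
$M{\left(W \right)} = 5 W$ ($M{\left(W \right)} = W - - 4 W = W + 4 W = 5 W$)
$m{\left(l,b \right)} = \frac{6 l}{25 + b}$ ($m{\left(l,b \right)} = \frac{l + 5 l}{b + 25} = \frac{6 l}{25 + b}$)
$g = \frac{18}{11}$ ($g = 6 \cdot 15 \frac{1}{25 + 30} = 6 \cdot 15 \cdot \frac{1}{55} = \frac{18}{11} \approx 1.6364$)
$\left(1595 - 817\right) \left(g + 3095\right) = \left(1595 - 817\right) \left(\frac{18}{11} + 3095\right) = 778 \cdot \frac{34063}{11} = \frac{26501014}{11}$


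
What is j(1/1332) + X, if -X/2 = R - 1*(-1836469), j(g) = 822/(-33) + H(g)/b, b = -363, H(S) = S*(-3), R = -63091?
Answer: -571641772679/161172 ≈ -3.5468e+6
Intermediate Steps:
H(S) = -3*S
j(g) = -274/11 + g/121 (j(g) = 822/(-33) - 3*g/(-363) = 822*(-1/33) - 3*g*(-1/363) = -274/11 + g/121)
X = -3546756 (X = -2*(-63091 - 1*(-1836469)) = -2*(-63091 + 1836469) = -2*1773378 = -3546756)
j(1/1332) + X = (-274/11 + (1/121)/1332) - 3546756 = (-274/11 + (1/121)*(1/1332)) - 3546756 = (-274/11 + 1/161172) - 3546756 = -4014647/161172 - 3546756 = -571641772679/161172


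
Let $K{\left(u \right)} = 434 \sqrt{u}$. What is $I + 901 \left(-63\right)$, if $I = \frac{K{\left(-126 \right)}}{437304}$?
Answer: $-56763 + \frac{31 i \sqrt{14}}{10412} \approx -56763.0 + 0.01114 i$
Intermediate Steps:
$I = \frac{31 i \sqrt{14}}{10412}$ ($I = \frac{434 \sqrt{-126}}{437304} = 434 \cdot 3 i \sqrt{14} \cdot \frac{1}{437304} = 1302 i \sqrt{14} \cdot \frac{1}{437304} = \frac{31 i \sqrt{14}}{10412} \approx 0.01114 i$)
$I + 901 \left(-63\right) = \frac{31 i \sqrt{14}}{10412} + 901 \left(-63\right) = \frac{31 i \sqrt{14}}{10412} - 56763 = -56763 + \frac{31 i \sqrt{14}}{10412}$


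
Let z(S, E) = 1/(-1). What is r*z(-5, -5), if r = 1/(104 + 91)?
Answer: -1/195 ≈ -0.0051282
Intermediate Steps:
r = 1/195 ≈ 0.0051282
z(S, E) = -1
r*z(-5, -5) = (1/195)*(-1) = -1/195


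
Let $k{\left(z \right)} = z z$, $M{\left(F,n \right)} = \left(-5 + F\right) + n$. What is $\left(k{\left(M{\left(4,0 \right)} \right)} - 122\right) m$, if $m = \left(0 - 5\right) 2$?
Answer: $1210$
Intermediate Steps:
$M{\left(F,n \right)} = -5 + F + n$
$k{\left(z \right)} = z^{2}$
$m = -10$ ($m = \left(-5\right) 2 = -10$)
$\left(k{\left(M{\left(4,0 \right)} \right)} - 122\right) m = \left(\left(-5 + 4 + 0\right)^{2} - 122\right) \left(-10\right) = \left(\left(-1\right)^{2} - 122\right) \left(-10\right) = \left(1 - 122\right) \left(-10\right) = \left(-121\right) \left(-10\right) = 1210$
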